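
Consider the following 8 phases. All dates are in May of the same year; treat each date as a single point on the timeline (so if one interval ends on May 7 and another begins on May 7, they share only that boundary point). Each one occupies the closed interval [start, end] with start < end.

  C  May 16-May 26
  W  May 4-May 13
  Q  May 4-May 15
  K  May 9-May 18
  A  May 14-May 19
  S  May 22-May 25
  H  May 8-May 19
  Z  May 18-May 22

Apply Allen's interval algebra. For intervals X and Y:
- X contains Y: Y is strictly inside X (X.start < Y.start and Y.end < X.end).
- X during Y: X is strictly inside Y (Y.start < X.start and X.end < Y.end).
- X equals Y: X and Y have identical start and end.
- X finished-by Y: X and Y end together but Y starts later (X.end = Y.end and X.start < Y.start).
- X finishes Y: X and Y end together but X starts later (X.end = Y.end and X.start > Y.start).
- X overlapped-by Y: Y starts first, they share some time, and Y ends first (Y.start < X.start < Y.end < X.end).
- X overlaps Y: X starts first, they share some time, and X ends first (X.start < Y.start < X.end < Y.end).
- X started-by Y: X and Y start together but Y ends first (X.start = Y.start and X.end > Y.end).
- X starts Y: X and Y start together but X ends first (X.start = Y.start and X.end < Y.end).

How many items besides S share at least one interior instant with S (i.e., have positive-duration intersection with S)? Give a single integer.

1

Target S = [May 22, May 25].
A [May 14, May 19] → before → no.
C [May 16, May 26] → contains → counts.
H [May 8, May 19] → before → no.
K [May 9, May 18] → before → no.
Q [May 4, May 15] → before → no.
W [May 4, May 13] → before → no.
Z [May 18, May 22] → meets → no.
Total: 1.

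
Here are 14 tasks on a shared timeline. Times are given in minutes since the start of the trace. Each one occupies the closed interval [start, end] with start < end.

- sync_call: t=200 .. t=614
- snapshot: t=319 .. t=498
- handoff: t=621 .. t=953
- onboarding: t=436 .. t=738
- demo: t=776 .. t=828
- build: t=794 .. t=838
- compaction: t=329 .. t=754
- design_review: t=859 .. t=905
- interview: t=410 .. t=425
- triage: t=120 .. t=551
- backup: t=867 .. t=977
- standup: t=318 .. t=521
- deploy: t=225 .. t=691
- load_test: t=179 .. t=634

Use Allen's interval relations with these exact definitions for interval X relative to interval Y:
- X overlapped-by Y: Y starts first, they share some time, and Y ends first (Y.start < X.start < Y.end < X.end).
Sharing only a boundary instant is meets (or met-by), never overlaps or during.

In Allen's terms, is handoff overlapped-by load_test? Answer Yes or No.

Yes

handoff = [t=621, t=953], load_test = [t=179, t=634].
Actual relation of handoff to load_test: overlapped-by.
Asked whether 'overlapped-by' holds → Yes.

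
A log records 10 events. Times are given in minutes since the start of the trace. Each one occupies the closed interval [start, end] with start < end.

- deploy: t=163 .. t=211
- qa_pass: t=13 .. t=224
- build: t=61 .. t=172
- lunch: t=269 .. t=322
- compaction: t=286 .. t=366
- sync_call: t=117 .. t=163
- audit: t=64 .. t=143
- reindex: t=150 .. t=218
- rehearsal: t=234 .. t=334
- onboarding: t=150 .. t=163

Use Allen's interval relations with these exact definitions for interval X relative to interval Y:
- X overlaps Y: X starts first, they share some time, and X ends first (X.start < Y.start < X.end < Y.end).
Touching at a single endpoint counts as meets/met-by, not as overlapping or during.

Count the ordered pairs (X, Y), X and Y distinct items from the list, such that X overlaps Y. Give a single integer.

6

Checking all 90 ordered pairs for relation 'overlaps'; matching pairs in alphabetical order:
(audit, sync_call): audit overlaps sync_call ✓
(build, deploy): build overlaps deploy ✓
(build, reindex): build overlaps reindex ✓
(lunch, compaction): lunch overlaps compaction ✓
(rehearsal, compaction): rehearsal overlaps compaction ✓
(sync_call, reindex): sync_call overlaps reindex ✓
Count: 6.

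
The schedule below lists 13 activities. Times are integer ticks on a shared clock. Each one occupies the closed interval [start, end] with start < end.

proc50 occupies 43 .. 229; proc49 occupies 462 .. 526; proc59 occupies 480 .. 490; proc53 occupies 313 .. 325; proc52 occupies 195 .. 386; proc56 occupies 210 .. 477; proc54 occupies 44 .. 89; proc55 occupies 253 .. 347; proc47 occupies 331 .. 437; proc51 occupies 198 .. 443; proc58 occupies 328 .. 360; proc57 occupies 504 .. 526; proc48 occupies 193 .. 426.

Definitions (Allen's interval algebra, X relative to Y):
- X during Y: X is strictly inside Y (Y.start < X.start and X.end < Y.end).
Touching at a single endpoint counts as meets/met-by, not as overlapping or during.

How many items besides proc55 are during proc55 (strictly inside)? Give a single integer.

Target proc55 = [253, 347].
proc47 [331, 437] → overlapped-by → no.
proc48 [193, 426] → contains → no.
proc49 [462, 526] → after → no.
proc50 [43, 229] → before → no.
proc51 [198, 443] → contains → no.
proc52 [195, 386] → contains → no.
proc53 [313, 325] → during → counts.
proc54 [44, 89] → before → no.
proc56 [210, 477] → contains → no.
proc57 [504, 526] → after → no.
proc58 [328, 360] → overlapped-by → no.
proc59 [480, 490] → after → no.
Total: 1.

1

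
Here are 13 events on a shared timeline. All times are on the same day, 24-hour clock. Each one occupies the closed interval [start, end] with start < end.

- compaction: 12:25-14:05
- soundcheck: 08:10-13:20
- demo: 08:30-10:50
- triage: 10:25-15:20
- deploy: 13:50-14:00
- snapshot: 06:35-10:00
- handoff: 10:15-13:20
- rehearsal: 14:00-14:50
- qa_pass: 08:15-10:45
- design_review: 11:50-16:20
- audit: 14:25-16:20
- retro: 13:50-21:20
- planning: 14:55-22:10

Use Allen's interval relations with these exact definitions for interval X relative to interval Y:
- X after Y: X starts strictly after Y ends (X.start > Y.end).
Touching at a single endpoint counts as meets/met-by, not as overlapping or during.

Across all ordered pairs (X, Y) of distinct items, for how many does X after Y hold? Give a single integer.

38

Checking all 156 ordered pairs for relation 'after'; matching pairs in alphabetical order:
(audit, compaction): audit after compaction ✓
(audit, demo): audit after demo ✓
(audit, deploy): audit after deploy ✓
(audit, handoff): audit after handoff ✓
(audit, qa_pass): audit after qa_pass ✓
(audit, snapshot): audit after snapshot ✓
(audit, soundcheck): audit after soundcheck ✓
(compaction, demo): compaction after demo ✓
(compaction, qa_pass): compaction after qa_pass ✓
(compaction, snapshot): compaction after snapshot ✓
(deploy, demo): deploy after demo ✓
(deploy, handoff): deploy after handoff ✓
(deploy, qa_pass): deploy after qa_pass ✓
(deploy, snapshot): deploy after snapshot ✓
(deploy, soundcheck): deploy after soundcheck ✓
(design_review, demo): design_review after demo ✓
(design_review, qa_pass): design_review after qa_pass ✓
(design_review, snapshot): design_review after snapshot ✓
(handoff, snapshot): handoff after snapshot ✓
(planning, compaction): planning after compaction ✓
(planning, demo): planning after demo ✓
(planning, deploy): planning after deploy ✓
(planning, handoff): planning after handoff ✓
(planning, qa_pass): planning after qa_pass ✓
... plus 14 further pairs not listed.
Count: 38.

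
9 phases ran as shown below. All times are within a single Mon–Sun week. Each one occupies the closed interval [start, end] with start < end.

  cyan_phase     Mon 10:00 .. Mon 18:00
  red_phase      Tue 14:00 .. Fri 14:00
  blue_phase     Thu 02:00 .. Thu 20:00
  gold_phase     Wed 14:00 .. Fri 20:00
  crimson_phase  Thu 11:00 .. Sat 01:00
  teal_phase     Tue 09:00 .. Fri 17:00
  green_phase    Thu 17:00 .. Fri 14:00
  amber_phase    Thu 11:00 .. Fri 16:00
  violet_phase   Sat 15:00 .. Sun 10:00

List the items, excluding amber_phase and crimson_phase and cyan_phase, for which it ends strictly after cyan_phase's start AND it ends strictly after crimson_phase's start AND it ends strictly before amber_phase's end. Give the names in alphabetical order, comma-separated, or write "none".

Conditions: its end is strictly after cyan_phase's start (X.end > Mon 10:00) AND its end is strictly after crimson_phase's start (X.end > Thu 11:00) AND its end is strictly before amber_phase's end (X.end < Fri 16:00).
blue_phase: end Thu 20:00 > Mon 10:00? ✓; end Thu 20:00 > Thu 11:00? ✓; end Thu 20:00 < Fri 16:00? ✓ → yes.
gold_phase: end Fri 20:00 > Mon 10:00? ✓; end Fri 20:00 > Thu 11:00? ✓; end Fri 20:00 < Fri 16:00? ✗ → no.
green_phase: end Fri 14:00 > Mon 10:00? ✓; end Fri 14:00 > Thu 11:00? ✓; end Fri 14:00 < Fri 16:00? ✓ → yes.
red_phase: end Fri 14:00 > Mon 10:00? ✓; end Fri 14:00 > Thu 11:00? ✓; end Fri 14:00 < Fri 16:00? ✓ → yes.
teal_phase: end Fri 17:00 > Mon 10:00? ✓; end Fri 17:00 > Thu 11:00? ✓; end Fri 17:00 < Fri 16:00? ✗ → no.
violet_phase: end Sun 10:00 > Mon 10:00? ✓; end Sun 10:00 > Thu 11:00? ✓; end Sun 10:00 < Fri 16:00? ✗ → no.
Result: blue_phase, green_phase, red_phase.

blue_phase, green_phase, red_phase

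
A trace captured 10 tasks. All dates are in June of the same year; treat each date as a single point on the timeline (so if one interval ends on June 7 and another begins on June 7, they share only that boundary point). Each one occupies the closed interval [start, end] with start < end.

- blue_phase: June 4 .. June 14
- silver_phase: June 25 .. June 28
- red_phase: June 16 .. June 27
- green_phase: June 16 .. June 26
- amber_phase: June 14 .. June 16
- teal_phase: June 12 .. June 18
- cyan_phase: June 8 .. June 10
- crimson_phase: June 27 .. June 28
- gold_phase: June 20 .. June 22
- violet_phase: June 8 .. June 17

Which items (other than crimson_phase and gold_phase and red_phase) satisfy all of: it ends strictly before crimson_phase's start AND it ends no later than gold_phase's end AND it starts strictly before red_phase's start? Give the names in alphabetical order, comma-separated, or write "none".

amber_phase, blue_phase, cyan_phase, teal_phase, violet_phase

Conditions: its end is strictly before crimson_phase's start (X.end < June 27) AND its end is no later than gold_phase's end (X.end <= June 22) AND its start is strictly before red_phase's start (X.start < June 16).
amber_phase: end June 16 < June 27? ✓; end June 16 <= June 22? ✓; start June 14 < June 16? ✓ → yes.
blue_phase: end June 14 < June 27? ✓; end June 14 <= June 22? ✓; start June 4 < June 16? ✓ → yes.
cyan_phase: end June 10 < June 27? ✓; end June 10 <= June 22? ✓; start June 8 < June 16? ✓ → yes.
green_phase: end June 26 < June 27? ✓; end June 26 <= June 22? ✗; start June 16 < June 16? ✗ → no.
silver_phase: end June 28 < June 27? ✗; end June 28 <= June 22? ✗; start June 25 < June 16? ✗ → no.
teal_phase: end June 18 < June 27? ✓; end June 18 <= June 22? ✓; start June 12 < June 16? ✓ → yes.
violet_phase: end June 17 < June 27? ✓; end June 17 <= June 22? ✓; start June 8 < June 16? ✓ → yes.
Result: amber_phase, blue_phase, cyan_phase, teal_phase, violet_phase.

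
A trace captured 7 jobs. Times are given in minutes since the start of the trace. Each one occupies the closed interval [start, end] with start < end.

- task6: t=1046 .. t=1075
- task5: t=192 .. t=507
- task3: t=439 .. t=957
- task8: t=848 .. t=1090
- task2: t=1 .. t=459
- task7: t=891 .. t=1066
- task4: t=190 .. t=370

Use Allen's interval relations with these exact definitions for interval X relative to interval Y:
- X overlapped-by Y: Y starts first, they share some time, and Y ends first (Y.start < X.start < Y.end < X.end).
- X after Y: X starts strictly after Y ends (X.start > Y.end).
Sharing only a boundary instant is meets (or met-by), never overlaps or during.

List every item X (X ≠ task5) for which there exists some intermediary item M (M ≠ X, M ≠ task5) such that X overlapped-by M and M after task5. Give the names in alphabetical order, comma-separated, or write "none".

task6

Target task5 = [t=192, t=507].
Intermediaries M with M after task5: task6, task7, task8.
Via task6 — items with X overlapped-by task6: none.
Via task7 — items with X overlapped-by task7: task6.
Via task8 — items with X overlapped-by task8: none.
Union: task6.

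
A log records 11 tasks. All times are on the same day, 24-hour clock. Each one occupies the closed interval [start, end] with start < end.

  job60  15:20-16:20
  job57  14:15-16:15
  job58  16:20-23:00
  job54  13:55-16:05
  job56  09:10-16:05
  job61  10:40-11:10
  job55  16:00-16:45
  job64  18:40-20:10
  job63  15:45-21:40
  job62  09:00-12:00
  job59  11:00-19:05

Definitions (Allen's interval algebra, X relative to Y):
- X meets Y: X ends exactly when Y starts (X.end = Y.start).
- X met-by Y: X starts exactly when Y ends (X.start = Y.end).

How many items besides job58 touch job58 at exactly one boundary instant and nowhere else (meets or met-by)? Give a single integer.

Target job58 = [16:20, 23:00].
job54 [13:55, 16:05] → before → no.
job55 [16:00, 16:45] → overlaps → no.
job56 [09:10, 16:05] → before → no.
job57 [14:15, 16:15] → before → no.
job59 [11:00, 19:05] → overlaps → no.
job60 [15:20, 16:20] → meets → counts.
job61 [10:40, 11:10] → before → no.
job62 [09:00, 12:00] → before → no.
job63 [15:45, 21:40] → overlaps → no.
job64 [18:40, 20:10] → during → no.
Total: 1.

1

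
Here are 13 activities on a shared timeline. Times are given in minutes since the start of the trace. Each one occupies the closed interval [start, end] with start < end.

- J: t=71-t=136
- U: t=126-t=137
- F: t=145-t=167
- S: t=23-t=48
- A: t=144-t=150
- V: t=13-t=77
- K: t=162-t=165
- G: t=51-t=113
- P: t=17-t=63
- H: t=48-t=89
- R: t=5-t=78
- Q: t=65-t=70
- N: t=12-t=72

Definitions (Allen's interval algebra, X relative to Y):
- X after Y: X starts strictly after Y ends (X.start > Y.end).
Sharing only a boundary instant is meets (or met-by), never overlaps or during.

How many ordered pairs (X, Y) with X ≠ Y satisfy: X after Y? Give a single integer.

45

Checking all 156 ordered pairs for relation 'after'; matching pairs in alphabetical order:
(A, G): A after G ✓
(A, H): A after H ✓
(A, J): A after J ✓
(A, N): A after N ✓
(A, P): A after P ✓
(A, Q): A after Q ✓
(A, R): A after R ✓
(A, S): A after S ✓
(A, U): A after U ✓
(A, V): A after V ✓
(F, G): F after G ✓
(F, H): F after H ✓
(F, J): F after J ✓
(F, N): F after N ✓
(F, P): F after P ✓
(F, Q): F after Q ✓
(F, R): F after R ✓
(F, S): F after S ✓
(F, U): F after U ✓
(F, V): F after V ✓
(G, S): G after S ✓
(J, P): J after P ✓
(J, Q): J after Q ✓
(J, S): J after S ✓
... plus 21 further pairs not listed.
Count: 45.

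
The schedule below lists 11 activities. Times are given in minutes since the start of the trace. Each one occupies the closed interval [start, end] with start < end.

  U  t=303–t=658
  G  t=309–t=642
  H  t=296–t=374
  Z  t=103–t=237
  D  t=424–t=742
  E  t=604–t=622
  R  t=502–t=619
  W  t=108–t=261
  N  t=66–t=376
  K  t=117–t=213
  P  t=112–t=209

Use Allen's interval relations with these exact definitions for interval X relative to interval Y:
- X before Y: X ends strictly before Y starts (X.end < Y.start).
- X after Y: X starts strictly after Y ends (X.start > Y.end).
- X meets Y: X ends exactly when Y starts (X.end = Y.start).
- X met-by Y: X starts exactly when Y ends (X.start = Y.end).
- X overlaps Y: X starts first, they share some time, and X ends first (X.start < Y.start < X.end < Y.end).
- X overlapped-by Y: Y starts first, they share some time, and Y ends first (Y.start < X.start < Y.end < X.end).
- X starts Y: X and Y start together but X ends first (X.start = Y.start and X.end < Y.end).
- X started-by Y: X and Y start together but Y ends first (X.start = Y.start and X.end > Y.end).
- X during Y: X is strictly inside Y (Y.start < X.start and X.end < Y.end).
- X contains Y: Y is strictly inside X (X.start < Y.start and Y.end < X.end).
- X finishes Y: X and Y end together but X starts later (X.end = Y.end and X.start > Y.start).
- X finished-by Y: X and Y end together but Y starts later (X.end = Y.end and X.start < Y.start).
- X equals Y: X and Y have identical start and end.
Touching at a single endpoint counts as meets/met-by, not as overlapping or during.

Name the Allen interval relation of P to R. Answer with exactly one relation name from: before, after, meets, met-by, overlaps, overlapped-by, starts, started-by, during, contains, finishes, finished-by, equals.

before

P = [t=112, t=209]; R = [t=502, t=619].
Compare endpoints: P.start < R.start, P.start < R.end, P.end < R.start, P.end < R.end.
That pattern is 'before'.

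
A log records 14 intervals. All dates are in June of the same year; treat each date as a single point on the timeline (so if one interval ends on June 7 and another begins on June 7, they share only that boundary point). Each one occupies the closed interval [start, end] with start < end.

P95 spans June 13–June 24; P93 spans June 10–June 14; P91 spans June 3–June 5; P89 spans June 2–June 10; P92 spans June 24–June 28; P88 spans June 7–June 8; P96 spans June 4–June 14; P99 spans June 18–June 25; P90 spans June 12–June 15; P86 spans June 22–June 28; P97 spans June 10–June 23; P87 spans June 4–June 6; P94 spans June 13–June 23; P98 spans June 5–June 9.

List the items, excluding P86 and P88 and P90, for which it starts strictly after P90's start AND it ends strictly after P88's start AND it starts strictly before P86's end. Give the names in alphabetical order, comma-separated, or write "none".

Conditions: its start is strictly after P90's start (X.start > June 12) AND its end is strictly after P88's start (X.end > June 7) AND its start is strictly before P86's end (X.start < June 28).
P87: start June 4 > June 12? ✗; end June 6 > June 7? ✗; start June 4 < June 28? ✓ → no.
P89: start June 2 > June 12? ✗; end June 10 > June 7? ✓; start June 2 < June 28? ✓ → no.
P91: start June 3 > June 12? ✗; end June 5 > June 7? ✗; start June 3 < June 28? ✓ → no.
P92: start June 24 > June 12? ✓; end June 28 > June 7? ✓; start June 24 < June 28? ✓ → yes.
P93: start June 10 > June 12? ✗; end June 14 > June 7? ✓; start June 10 < June 28? ✓ → no.
P94: start June 13 > June 12? ✓; end June 23 > June 7? ✓; start June 13 < June 28? ✓ → yes.
P95: start June 13 > June 12? ✓; end June 24 > June 7? ✓; start June 13 < June 28? ✓ → yes.
P96: start June 4 > June 12? ✗; end June 14 > June 7? ✓; start June 4 < June 28? ✓ → no.
P97: start June 10 > June 12? ✗; end June 23 > June 7? ✓; start June 10 < June 28? ✓ → no.
P98: start June 5 > June 12? ✗; end June 9 > June 7? ✓; start June 5 < June 28? ✓ → no.
P99: start June 18 > June 12? ✓; end June 25 > June 7? ✓; start June 18 < June 28? ✓ → yes.
Result: P92, P94, P95, P99.

P92, P94, P95, P99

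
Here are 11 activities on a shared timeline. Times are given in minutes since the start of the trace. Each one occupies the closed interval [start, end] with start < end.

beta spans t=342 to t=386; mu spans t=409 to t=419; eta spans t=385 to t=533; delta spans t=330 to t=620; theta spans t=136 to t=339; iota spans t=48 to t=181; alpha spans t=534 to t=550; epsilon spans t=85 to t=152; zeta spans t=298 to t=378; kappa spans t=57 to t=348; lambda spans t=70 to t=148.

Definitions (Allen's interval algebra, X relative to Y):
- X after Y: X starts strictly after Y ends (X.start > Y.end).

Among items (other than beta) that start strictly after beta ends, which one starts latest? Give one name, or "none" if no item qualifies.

alpha

Target beta = [t=342, t=386].
alpha [t=534, t=550] → after → candidate.
delta [t=330, t=620] → contains → excluded.
epsilon [t=85, t=152] → before → excluded.
eta [t=385, t=533] → overlapped-by → excluded.
iota [t=48, t=181] → before → excluded.
kappa [t=57, t=348] → overlaps → excluded.
lambda [t=70, t=148] → before → excluded.
mu [t=409, t=419] → after → candidate.
theta [t=136, t=339] → before → excluded.
zeta [t=298, t=378] → overlaps → excluded.
Among candidates, latest start is t=534 → alpha.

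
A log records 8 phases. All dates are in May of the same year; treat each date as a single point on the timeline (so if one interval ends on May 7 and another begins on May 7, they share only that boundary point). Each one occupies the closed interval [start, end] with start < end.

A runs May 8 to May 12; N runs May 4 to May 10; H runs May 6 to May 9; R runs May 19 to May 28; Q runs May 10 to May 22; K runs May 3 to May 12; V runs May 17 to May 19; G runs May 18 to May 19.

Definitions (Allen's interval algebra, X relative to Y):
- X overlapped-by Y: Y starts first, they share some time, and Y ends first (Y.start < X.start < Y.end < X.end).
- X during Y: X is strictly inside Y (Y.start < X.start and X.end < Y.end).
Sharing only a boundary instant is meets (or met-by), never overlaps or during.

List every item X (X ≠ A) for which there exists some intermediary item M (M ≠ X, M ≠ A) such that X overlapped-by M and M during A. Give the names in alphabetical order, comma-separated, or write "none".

none

Target A = [May 8, May 12].
Intermediaries M with M during A: none.
Union: none.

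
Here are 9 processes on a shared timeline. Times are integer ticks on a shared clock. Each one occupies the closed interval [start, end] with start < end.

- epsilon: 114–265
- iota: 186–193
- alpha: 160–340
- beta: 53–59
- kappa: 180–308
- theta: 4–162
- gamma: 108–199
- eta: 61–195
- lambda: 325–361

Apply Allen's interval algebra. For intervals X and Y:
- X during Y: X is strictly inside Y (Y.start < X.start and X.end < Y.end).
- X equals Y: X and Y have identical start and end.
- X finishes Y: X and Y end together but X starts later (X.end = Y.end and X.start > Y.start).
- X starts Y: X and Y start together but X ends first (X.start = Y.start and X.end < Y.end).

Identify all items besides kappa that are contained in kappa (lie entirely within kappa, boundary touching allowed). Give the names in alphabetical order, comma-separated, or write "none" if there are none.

Target kappa = [180, 308].
alpha [160, 340] → contains → no.
beta [53, 59] → before → no.
epsilon [114, 265] → overlaps → no.
eta [61, 195] → overlaps → no.
gamma [108, 199] → overlaps → no.
iota [186, 193] → during → yes.
lambda [325, 361] → after → no.
theta [4, 162] → before → no.
Result: iota.

iota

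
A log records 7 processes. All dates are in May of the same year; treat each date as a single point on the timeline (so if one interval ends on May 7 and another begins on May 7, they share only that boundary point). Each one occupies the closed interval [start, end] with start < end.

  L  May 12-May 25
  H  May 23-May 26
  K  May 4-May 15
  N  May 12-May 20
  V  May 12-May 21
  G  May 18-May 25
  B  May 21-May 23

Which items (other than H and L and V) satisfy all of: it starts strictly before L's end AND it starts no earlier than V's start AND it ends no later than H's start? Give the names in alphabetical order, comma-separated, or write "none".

Conditions: its start is strictly before L's end (X.start < May 25) AND its start is no earlier than V's start (X.start >= May 12) AND its end is no later than H's start (X.end <= May 23).
B: start May 21 < May 25? ✓; start May 21 >= May 12? ✓; end May 23 <= May 23? ✓ → yes.
G: start May 18 < May 25? ✓; start May 18 >= May 12? ✓; end May 25 <= May 23? ✗ → no.
K: start May 4 < May 25? ✓; start May 4 >= May 12? ✗; end May 15 <= May 23? ✓ → no.
N: start May 12 < May 25? ✓; start May 12 >= May 12? ✓; end May 20 <= May 23? ✓ → yes.
Result: B, N.

B, N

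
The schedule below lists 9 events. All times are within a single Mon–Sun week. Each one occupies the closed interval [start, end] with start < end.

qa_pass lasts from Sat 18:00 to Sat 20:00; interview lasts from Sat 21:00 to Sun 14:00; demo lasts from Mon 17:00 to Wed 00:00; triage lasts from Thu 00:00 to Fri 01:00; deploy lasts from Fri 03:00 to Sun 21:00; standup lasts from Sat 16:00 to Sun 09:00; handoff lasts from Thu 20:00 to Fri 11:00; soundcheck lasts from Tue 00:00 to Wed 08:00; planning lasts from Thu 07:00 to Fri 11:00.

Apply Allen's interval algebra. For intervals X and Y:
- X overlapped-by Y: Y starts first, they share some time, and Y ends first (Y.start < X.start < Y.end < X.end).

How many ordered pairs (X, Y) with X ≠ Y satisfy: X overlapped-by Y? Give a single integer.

Checking all 72 ordered pairs for relation 'overlapped-by'; matching pairs in alphabetical order:
(deploy, handoff): deploy overlapped-by handoff ✓
(deploy, planning): deploy overlapped-by planning ✓
(handoff, triage): handoff overlapped-by triage ✓
(interview, standup): interview overlapped-by standup ✓
(planning, triage): planning overlapped-by triage ✓
(soundcheck, demo): soundcheck overlapped-by demo ✓
Count: 6.

6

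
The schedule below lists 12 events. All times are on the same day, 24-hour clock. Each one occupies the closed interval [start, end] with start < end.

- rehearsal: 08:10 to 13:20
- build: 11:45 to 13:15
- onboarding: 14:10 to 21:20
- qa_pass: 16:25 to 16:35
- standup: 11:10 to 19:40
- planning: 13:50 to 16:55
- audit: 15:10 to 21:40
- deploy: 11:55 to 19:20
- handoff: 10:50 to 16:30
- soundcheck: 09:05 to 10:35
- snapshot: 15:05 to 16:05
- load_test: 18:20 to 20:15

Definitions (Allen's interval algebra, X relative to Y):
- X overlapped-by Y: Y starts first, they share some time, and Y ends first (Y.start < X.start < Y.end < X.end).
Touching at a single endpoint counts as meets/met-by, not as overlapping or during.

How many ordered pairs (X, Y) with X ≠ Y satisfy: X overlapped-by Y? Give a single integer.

Checking all 132 ordered pairs for relation 'overlapped-by'; matching pairs in alphabetical order:
(audit, deploy): audit overlapped-by deploy ✓
(audit, handoff): audit overlapped-by handoff ✓
(audit, onboarding): audit overlapped-by onboarding ✓
(audit, planning): audit overlapped-by planning ✓
(audit, snapshot): audit overlapped-by snapshot ✓
(audit, standup): audit overlapped-by standup ✓
(deploy, build): deploy overlapped-by build ✓
(deploy, handoff): deploy overlapped-by handoff ✓
(deploy, rehearsal): deploy overlapped-by rehearsal ✓
(handoff, rehearsal): handoff overlapped-by rehearsal ✓
(load_test, deploy): load_test overlapped-by deploy ✓
(load_test, standup): load_test overlapped-by standup ✓
(onboarding, deploy): onboarding overlapped-by deploy ✓
(onboarding, handoff): onboarding overlapped-by handoff ✓
(onboarding, planning): onboarding overlapped-by planning ✓
(onboarding, standup): onboarding overlapped-by standup ✓
(planning, handoff): planning overlapped-by handoff ✓
(qa_pass, handoff): qa_pass overlapped-by handoff ✓
(standup, handoff): standup overlapped-by handoff ✓
(standup, rehearsal): standup overlapped-by rehearsal ✓
Count: 20.

20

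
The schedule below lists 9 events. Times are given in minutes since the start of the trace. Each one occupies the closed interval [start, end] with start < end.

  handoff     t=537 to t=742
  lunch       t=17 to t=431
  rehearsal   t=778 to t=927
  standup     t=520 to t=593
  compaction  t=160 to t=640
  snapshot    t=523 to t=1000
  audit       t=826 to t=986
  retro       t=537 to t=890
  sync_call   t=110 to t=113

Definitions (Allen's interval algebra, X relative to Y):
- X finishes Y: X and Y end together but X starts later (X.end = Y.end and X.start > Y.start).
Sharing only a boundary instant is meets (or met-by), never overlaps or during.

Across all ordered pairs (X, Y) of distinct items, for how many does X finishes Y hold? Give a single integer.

0

Checking all 72 ordered pairs for relation 'finishes'; matching pairs in alphabetical order:
No pair satisfies it.
Count: 0.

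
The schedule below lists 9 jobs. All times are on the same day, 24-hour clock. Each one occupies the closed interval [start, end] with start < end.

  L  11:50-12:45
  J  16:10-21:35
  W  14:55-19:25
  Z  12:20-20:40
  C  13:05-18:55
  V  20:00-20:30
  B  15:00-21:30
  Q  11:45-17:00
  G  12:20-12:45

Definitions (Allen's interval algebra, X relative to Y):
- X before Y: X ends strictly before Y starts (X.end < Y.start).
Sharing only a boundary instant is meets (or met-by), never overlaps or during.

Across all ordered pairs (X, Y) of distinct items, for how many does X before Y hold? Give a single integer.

13

Checking all 72 ordered pairs for relation 'before'; matching pairs in alphabetical order:
(C, V): C before V ✓
(G, B): G before B ✓
(G, C): G before C ✓
(G, J): G before J ✓
(G, V): G before V ✓
(G, W): G before W ✓
(L, B): L before B ✓
(L, C): L before C ✓
(L, J): L before J ✓
(L, V): L before V ✓
(L, W): L before W ✓
(Q, V): Q before V ✓
(W, V): W before V ✓
Count: 13.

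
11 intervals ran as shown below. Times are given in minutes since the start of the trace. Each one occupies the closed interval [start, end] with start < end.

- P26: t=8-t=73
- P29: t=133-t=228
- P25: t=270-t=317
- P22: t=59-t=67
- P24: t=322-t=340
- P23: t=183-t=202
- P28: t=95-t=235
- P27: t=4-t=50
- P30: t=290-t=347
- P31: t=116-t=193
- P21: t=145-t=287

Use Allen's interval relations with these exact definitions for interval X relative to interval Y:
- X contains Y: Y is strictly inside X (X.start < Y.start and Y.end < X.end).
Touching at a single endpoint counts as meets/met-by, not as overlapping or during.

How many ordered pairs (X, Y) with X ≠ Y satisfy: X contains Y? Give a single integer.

Checking all 110 ordered pairs for relation 'contains'; matching pairs in alphabetical order:
(P21, P23): P21 contains P23 ✓
(P26, P22): P26 contains P22 ✓
(P28, P23): P28 contains P23 ✓
(P28, P29): P28 contains P29 ✓
(P28, P31): P28 contains P31 ✓
(P29, P23): P29 contains P23 ✓
(P30, P24): P30 contains P24 ✓
Count: 7.

7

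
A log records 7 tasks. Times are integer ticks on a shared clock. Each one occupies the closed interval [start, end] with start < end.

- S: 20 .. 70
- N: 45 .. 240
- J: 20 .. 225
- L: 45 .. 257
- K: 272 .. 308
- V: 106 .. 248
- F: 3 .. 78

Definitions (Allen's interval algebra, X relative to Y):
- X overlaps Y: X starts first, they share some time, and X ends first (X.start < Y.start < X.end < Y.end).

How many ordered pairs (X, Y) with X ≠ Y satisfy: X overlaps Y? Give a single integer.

9

Checking all 42 ordered pairs for relation 'overlaps'; matching pairs in alphabetical order:
(F, J): F overlaps J ✓
(F, L): F overlaps L ✓
(F, N): F overlaps N ✓
(J, L): J overlaps L ✓
(J, N): J overlaps N ✓
(J, V): J overlaps V ✓
(N, V): N overlaps V ✓
(S, L): S overlaps L ✓
(S, N): S overlaps N ✓
Count: 9.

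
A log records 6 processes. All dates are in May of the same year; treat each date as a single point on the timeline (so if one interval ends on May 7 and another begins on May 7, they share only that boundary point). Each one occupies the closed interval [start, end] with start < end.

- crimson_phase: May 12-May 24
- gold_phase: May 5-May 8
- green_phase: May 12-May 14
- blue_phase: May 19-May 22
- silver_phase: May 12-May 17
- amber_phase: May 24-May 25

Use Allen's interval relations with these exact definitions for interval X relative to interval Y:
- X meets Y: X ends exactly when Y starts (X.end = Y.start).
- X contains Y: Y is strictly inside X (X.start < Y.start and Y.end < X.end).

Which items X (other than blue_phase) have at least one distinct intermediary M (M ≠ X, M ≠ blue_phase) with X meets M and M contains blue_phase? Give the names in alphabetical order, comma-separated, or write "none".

none

Target blue_phase = [May 19, May 22].
Intermediaries M with M contains blue_phase: crimson_phase.
Via crimson_phase — items with X meets crimson_phase: none.
Union: none.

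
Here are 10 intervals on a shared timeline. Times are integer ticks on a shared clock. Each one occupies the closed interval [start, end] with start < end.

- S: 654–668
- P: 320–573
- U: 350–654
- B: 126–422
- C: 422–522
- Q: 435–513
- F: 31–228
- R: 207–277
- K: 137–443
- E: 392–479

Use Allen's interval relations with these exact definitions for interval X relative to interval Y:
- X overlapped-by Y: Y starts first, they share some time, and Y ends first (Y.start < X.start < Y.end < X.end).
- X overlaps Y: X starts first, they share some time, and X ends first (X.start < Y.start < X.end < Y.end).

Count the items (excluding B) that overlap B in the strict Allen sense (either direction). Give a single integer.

5

Target B = [126, 422].
C [422, 522] → met-by → no.
E [392, 479] → overlapped-by → counts.
F [31, 228] → overlaps → counts.
K [137, 443] → overlapped-by → counts.
P [320, 573] → overlapped-by → counts.
Q [435, 513] → after → no.
R [207, 277] → during → no.
S [654, 668] → after → no.
U [350, 654] → overlapped-by → counts.
Total: 5.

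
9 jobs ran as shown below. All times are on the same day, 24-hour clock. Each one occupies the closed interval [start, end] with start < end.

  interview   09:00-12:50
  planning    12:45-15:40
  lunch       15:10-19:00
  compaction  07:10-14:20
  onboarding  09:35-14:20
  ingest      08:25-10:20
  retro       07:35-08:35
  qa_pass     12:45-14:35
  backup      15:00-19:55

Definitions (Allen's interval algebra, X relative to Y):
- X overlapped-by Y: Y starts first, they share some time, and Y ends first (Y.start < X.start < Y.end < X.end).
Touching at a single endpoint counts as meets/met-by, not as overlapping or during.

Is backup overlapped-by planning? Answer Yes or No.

backup = [15:00, 19:55], planning = [12:45, 15:40].
Actual relation of backup to planning: overlapped-by.
Asked whether 'overlapped-by' holds → Yes.

Yes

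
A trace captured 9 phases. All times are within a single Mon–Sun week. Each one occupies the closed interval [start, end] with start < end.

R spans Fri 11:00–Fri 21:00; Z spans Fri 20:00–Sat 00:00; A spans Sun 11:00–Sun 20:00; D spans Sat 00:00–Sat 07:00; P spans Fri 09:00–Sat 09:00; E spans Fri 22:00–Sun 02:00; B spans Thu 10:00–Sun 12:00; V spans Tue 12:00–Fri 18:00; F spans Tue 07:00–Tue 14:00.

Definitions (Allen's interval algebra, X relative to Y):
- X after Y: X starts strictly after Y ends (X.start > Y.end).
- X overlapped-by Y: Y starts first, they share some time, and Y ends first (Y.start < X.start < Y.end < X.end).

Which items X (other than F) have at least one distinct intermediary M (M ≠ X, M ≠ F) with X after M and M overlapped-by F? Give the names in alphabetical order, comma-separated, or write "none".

A, D, E, Z

Target F = [Tue 07:00, Tue 14:00].
Intermediaries M with M overlapped-by F: V.
Via V — items with X after V: A, D, E, Z.
Union: A, D, E, Z.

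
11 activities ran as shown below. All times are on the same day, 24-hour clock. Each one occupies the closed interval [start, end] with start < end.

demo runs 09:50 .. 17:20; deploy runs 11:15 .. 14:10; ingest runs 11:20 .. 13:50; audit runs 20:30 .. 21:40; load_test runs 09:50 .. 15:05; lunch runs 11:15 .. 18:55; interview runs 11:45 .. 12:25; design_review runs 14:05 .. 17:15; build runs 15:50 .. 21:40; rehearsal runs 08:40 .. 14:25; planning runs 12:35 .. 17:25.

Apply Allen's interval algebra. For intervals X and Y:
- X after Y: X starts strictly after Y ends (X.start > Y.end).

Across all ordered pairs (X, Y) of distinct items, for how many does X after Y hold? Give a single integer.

17

Checking all 110 ordered pairs for relation 'after'; matching pairs in alphabetical order:
(audit, demo): audit after demo ✓
(audit, deploy): audit after deploy ✓
(audit, design_review): audit after design_review ✓
(audit, ingest): audit after ingest ✓
(audit, interview): audit after interview ✓
(audit, load_test): audit after load_test ✓
(audit, lunch): audit after lunch ✓
(audit, planning): audit after planning ✓
(audit, rehearsal): audit after rehearsal ✓
(build, deploy): build after deploy ✓
(build, ingest): build after ingest ✓
(build, interview): build after interview ✓
(build, load_test): build after load_test ✓
(build, rehearsal): build after rehearsal ✓
(design_review, ingest): design_review after ingest ✓
(design_review, interview): design_review after interview ✓
(planning, interview): planning after interview ✓
Count: 17.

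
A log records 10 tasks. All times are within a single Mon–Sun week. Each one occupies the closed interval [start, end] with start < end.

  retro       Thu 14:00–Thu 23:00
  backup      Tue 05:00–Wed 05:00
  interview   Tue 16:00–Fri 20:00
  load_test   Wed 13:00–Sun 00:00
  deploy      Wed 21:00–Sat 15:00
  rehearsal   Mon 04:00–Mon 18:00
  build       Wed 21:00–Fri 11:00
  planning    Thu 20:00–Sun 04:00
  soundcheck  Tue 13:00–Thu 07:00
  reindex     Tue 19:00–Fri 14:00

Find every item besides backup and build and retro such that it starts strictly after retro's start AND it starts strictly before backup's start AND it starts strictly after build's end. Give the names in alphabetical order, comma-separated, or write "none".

Conditions: its start is strictly after retro's start (X.start > Thu 14:00) AND its start is strictly before backup's start (X.start < Tue 05:00) AND its start is strictly after build's end (X.start > Fri 11:00).
deploy: start Wed 21:00 > Thu 14:00? ✗; start Wed 21:00 < Tue 05:00? ✗; start Wed 21:00 > Fri 11:00? ✗ → no.
interview: start Tue 16:00 > Thu 14:00? ✗; start Tue 16:00 < Tue 05:00? ✗; start Tue 16:00 > Fri 11:00? ✗ → no.
load_test: start Wed 13:00 > Thu 14:00? ✗; start Wed 13:00 < Tue 05:00? ✗; start Wed 13:00 > Fri 11:00? ✗ → no.
planning: start Thu 20:00 > Thu 14:00? ✓; start Thu 20:00 < Tue 05:00? ✗; start Thu 20:00 > Fri 11:00? ✗ → no.
rehearsal: start Mon 04:00 > Thu 14:00? ✗; start Mon 04:00 < Tue 05:00? ✓; start Mon 04:00 > Fri 11:00? ✗ → no.
reindex: start Tue 19:00 > Thu 14:00? ✗; start Tue 19:00 < Tue 05:00? ✗; start Tue 19:00 > Fri 11:00? ✗ → no.
soundcheck: start Tue 13:00 > Thu 14:00? ✗; start Tue 13:00 < Tue 05:00? ✗; start Tue 13:00 > Fri 11:00? ✗ → no.
Result: none.

none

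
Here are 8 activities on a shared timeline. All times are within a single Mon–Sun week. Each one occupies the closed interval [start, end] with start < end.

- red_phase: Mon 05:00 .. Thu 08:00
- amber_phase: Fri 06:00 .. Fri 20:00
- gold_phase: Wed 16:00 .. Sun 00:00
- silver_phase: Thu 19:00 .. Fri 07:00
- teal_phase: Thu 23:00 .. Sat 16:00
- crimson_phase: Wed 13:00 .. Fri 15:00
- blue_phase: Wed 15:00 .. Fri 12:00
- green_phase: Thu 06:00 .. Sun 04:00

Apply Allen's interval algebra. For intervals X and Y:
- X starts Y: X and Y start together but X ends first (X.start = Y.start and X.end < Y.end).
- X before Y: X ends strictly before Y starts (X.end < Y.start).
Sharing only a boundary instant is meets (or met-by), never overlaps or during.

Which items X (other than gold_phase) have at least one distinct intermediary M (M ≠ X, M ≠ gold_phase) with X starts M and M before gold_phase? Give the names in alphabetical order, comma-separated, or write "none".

none

Target gold_phase = [Wed 16:00, Sun 00:00].
Intermediaries M with M before gold_phase: none.
Union: none.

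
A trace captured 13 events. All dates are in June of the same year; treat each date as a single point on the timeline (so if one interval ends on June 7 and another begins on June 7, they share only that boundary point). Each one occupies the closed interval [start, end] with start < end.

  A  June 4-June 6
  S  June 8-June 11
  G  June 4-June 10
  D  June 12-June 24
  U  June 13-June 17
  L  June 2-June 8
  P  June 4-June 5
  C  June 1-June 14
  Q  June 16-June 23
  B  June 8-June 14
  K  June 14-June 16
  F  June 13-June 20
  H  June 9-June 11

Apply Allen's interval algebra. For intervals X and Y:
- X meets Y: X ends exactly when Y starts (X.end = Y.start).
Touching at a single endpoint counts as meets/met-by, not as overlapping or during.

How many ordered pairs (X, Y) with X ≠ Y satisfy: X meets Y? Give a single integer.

5

Checking all 156 ordered pairs for relation 'meets'; matching pairs in alphabetical order:
(B, K): B meets K ✓
(C, K): C meets K ✓
(K, Q): K meets Q ✓
(L, B): L meets B ✓
(L, S): L meets S ✓
Count: 5.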